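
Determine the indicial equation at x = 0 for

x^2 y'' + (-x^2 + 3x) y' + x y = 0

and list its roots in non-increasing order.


Divide by x^2 to reach normal form y'' + P_1(x) y' + P_2(x) y = 0 with P_1(x) = -1 + 3/x and P_2(x) = 1/x.
x = 0 is a singular point because the y'-coefficient -1 + 3/x has a pole at x = 0 and the y-coefficient 1/x has a pole at x = 0.
It is a regular singular point because x P_1(x) = p(x) = 3 - x and x^2 P_2(x) = q(x) = x are polynomials, hence analytic at x = 0.
p(0) = 3,  q(0) = 0.
Indicial equation: r(r-1) + p(0) r + q(0) = 0, i.e. r^2 + (p(0) - 1) r + q(0) = 0, i.e. r^2 + 2 r = 0.
Discriminant: (2)^2 - 4(0) = 4, so r = (-2 ± 2)/2.
Solving: r_1 = 0, r_2 = -2.

indicial: r^2 + 2 r = 0; roots r_1 = 0, r_2 = -2


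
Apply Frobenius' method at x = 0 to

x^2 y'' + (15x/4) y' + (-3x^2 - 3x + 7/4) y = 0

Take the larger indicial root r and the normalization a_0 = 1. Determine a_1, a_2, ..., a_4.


Write in Frobenius form y'' + (p(x)/x) y' + (q(x)/x^2) y = 0:
  p(x) = 15/4,  q(x) = -3x^2 - 3x + 7/4.
Indicial equation: r(r-1) + (15/4) r + (7/4) = 0 -> roots r_1 = -1, r_2 = -7/4.
Take r = r_1 = -1. Let y(x) = x^r sum_{n>=0} a_n x^n with a_0 = 1.
Substitute y = x^r sum a_n x^n and match x^{r+n}. The recurrence is
  D(n) a_n - 3 a_{n-1} - 3 a_{n-2} = 0,  where D(n) = (r+n)(r+n-1) + (15/4)(r+n) + (7/4).
  a_n = [3 a_{n-1} + 3 a_{n-2}] / D(n).
Since the indicial polynomial factors as (r - r_1)(r - r_2), D(n) = (r_1 + n - r_1)(r_1 + n - r_2) = n(n + 3/4).
Evaluating step by step (a_0 = 1):
  n = 1: D(1) = 1(1 + 3/4) = 7/4; numerator = 3(1) = 3; a_1 = (3)/(7/4) = 12/7
  n = 2: D(2) = 2(2 + 3/4) = 11/2; numerator = 3(12/7) + 3(1) = 57/7; a_2 = (57/7)/(11/2) = 114/77
  n = 3: D(3) = 3(3 + 3/4) = 45/4; numerator = 3(114/77) + 3(12/7) = 738/77; a_3 = (738/77)/(45/4) = 328/385
  n = 4: D(4) = 4(4 + 3/4) = 19; numerator = 3(328/385) + 3(114/77) = 2694/385; a_4 = (2694/385)/(19) = 2694/7315

r = -1; a_0 = 1; a_1 = 12/7; a_2 = 114/77; a_3 = 328/385; a_4 = 2694/7315


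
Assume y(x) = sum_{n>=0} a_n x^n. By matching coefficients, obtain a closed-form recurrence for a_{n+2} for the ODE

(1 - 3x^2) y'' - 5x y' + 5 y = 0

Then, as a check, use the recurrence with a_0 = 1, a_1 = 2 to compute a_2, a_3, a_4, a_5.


Substitute y = sum_n a_n x^n.
(1 - 3 x^2) y'' contributes (n+2)(n+1) a_{n+2} - 3 n(n-1) a_n at x^n.
-5 x y'(x) contributes -5 n a_n at x^n.
5 y(x) contributes 5 a_n at x^n.
Matching x^n: (n+2)(n+1) a_{n+2} + (-3 n(n-1) - 5 n + 5) a_n = 0.
Thus a_{n+2} = (3 n(n-1) + 5 n - 5) / ((n+1)(n+2)) * a_n.

Check with a_0 = 1, a_1 = 2 (apply the recurrence for n = 0, 1, 2, 3): a_0 = 1, a_1 = 2, a_2 = -5/2, a_3 = 0, a_4 = -55/24, a_5 = 0.

a_(n+2) = (3 n(n-1) + 5 n - 5) / ((n+1)(n+2)) * a_n; check: a_0 = 1, a_1 = 2, a_2 = -5/2, a_3 = 0, a_4 = -55/24, a_5 = 0


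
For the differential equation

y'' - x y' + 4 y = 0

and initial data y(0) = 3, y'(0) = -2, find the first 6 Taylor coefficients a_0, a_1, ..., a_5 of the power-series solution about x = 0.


Ansatz: y(x) = sum_{n>=0} a_n x^n, so y'(x) = sum_{n>=1} n a_n x^(n-1) and y''(x) = sum_{n>=2} n(n-1) a_n x^(n-2).
Substitute into P(x) y'' + Q(x) y' + R(x) y = 0 with P(x) = 1, Q(x) = -x, R(x) = 4, and match powers of x.
Initial conditions: a_0 = 3, a_1 = -2.
Setting the coefficient of each power of x to zero and solving order by order (substituting the coefficients already found):
  x^0: 2 a_2 + 4 a_0 = 0  ->  2 a_2 = -4 a_0 = -12  ->  a_2 = -6
  x^1: 6 a_3 + 3 a_1 = 0  ->  6 a_3 = -3 a_1 = 6  ->  a_3 = 1
  x^2: 12 a_4 + 2 a_2 = 0  ->  12 a_4 = -2 a_2 = 12  ->  a_4 = 1
  x^3: 20 a_5 + a_3 = 0  ->  20 a_5 = -a_3 = -1  ->  a_5 = -1/20
Truncated series: y(x) = 3 - 2 x - 6 x^2 + x^3 + x^4 - (1/20) x^5 + O(x^6).

a_0 = 3; a_1 = -2; a_2 = -6; a_3 = 1; a_4 = 1; a_5 = -1/20


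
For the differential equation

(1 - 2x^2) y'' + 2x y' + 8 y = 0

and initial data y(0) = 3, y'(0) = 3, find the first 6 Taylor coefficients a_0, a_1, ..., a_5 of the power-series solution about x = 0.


Ansatz: y(x) = sum_{n>=0} a_n x^n, so y'(x) = sum_{n>=1} n a_n x^(n-1) and y''(x) = sum_{n>=2} n(n-1) a_n x^(n-2).
Substitute into P(x) y'' + Q(x) y' + R(x) y = 0 with P(x) = 1 - 2x^2, Q(x) = 2x, R(x) = 8, and match powers of x.
Initial conditions: a_0 = 3, a_1 = 3.
Setting the coefficient of each power of x to zero and solving order by order (substituting the coefficients already found):
  x^0: 2 a_2 + 8 a_0 = 0  ->  2 a_2 = -8 a_0 = -24  ->  a_2 = -12
  x^1: 6 a_3 + 10 a_1 = 0  ->  6 a_3 = -10 a_1 = -30  ->  a_3 = -5
  x^2: 12 a_4 + 8 a_2 = 0  ->  12 a_4 = -8 a_2 = 96  ->  a_4 = 8
  x^3: 20 a_5 + 2 a_3 = 0  ->  20 a_5 = -2 a_3 = 10  ->  a_5 = 1/2
Truncated series: y(x) = 3 + 3 x - 12 x^2 - 5 x^3 + 8 x^4 + (1/2) x^5 + O(x^6).

a_0 = 3; a_1 = 3; a_2 = -12; a_3 = -5; a_4 = 8; a_5 = 1/2


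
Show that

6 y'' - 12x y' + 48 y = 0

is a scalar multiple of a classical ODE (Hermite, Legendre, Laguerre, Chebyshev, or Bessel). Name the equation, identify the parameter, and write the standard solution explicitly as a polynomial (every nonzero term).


All three coefficients share the factor 6; dividing through by 6 gives  y'' - 2x y' + 8 y = 0.
This matches the Hermite equation y'' - 2x y' + 2n y = 0 with 2n = 8, so n = 4; the polynomial solution is H_4(x).
With y = sum_k a_k x^k, matching x^k gives (k+2)(k+1) a_{k+2} = 2(k - n) a_k = 2(k - 4) a_k. The right side vanishes at k = 4, so the series with the parity of 4 terminates at degree 4.
Standard normalization: leading coefficient of H_n is 2^n, so a_4 = 2^4 = 16. Work downward with a_k = (k+1)(k+2) a_{k+2} / (2(k - n)):
  a_2 = (3)(4)(16) / (2(2 - 4)) = 192/(-4) = -48
  a_0 = (1)(2)(-48) / (2(0 - 4)) = -96/(-8) = 12
Hence H_4(x) = 16 x^4 - 48 x^2 + 12.

H_4(x); series = 16 x^4 - 48 x^2 + 12


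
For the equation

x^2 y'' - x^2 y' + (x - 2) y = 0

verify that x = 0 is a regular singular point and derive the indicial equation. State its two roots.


Divide by x^2 to reach normal form y'' + P_1(x) y' + P_2(x) y = 0 with P_1(x) = -1 and P_2(x) = 1/x - 2/x^2.
x = 0 is a singular point because the y-coefficient 1/x - 2/x^2 has a pole at x = 0.
It is a regular singular point because x P_1(x) = p(x) = -x and x^2 P_2(x) = q(x) = x - 2 are polynomials, hence analytic at x = 0.
p(0) = 0,  q(0) = -2.
Indicial equation: r(r-1) + p(0) r + q(0) = 0, i.e. r^2 + (p(0) - 1) r + q(0) = 0, i.e. r^2 - 1 r - 2 = 0.
Discriminant: (-1)^2 - 4(-2) = 9, so r = (1 ± 3)/2.
Solving: r_1 = 2, r_2 = -1.

indicial: r^2 - 1 r - 2 = 0; roots r_1 = 2, r_2 = -1


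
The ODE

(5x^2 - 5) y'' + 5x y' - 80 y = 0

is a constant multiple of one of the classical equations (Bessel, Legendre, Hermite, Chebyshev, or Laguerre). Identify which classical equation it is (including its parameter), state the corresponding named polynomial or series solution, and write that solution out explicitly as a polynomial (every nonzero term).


All three coefficients share the factor -5; dividing through by -5 gives  (1 - x^2) y'' - x y' + 16 y = 0.
This matches the Chebyshev equation (1 - x^2) y'' - x y' + n^2 y = 0 (note the -x y' term, not -2x y') with n^2 = 16, so n = 4; the polynomial solution is T_4(x).
With y = sum_k a_k x^k, matching x^k gives (k+2)(k+1) a_{k+2} = (k^2 - n^2) a_k = (k - 4)(k + 4) a_k. The right side vanishes at k = 4, so the series with the parity of 4 terminates at degree 4.
Standard normalization: leading coefficient of T_n is 2^(n-1), so a_4 = 2^3 = 8. Work downward with a_k = (k+1)(k+2) a_{k+2} / ((k - 4)(k + 4)):
  a_2 = (3)(4)(8) / ((2 - 4)(2 + 4)) = 96/(-12) = -8
  a_0 = (1)(2)(-8) / ((0 - 4)(0 + 4)) = -16/(-16) = 1
Hence T_4(x) = 8 x^4 - 8 x^2 + 1.

T_4(x); series = 8 x^4 - 8 x^2 + 1


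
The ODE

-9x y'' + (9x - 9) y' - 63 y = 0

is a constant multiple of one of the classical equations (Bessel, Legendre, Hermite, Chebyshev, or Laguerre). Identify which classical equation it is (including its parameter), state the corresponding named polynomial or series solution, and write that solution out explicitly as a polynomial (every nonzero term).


All three coefficients share the factor -9; dividing through by -9 gives  x y'' + (1 - x) y' + 7 y = 0.
This matches the Laguerre equation x y'' + (1 - x) y' + n y = 0 with n = 7; the polynomial solution is L_7(x).
With y = sum_k a_k x^k, matching x^k gives (k+1)k a_{k+1} + (k+1) a_{k+1} - k a_k + n a_k = 0, i.e. (k+1)^2 a_{k+1} = (k - n) a_k = (k - 7) a_k. The right side vanishes at k = 7, so the series terminates at degree 7.
Standard normalization L_n(0) = 1 gives a_0 = 1. Work upward with a_{k+1} = (k - 7) a_k / (k+1)^2:
  a_1 = (0 - 7)(1) / 1^2 = -7/1 = -7
  a_2 = (1 - 7)(-7) / 2^2 = 42/4 = 21/2
  a_3 = (2 - 7)(21/2) / 3^2 = (-105/2)/9 = -35/6
  a_4 = (3 - 7)(-35/6) / 4^2 = (70/3)/16 = 35/24
  a_5 = (4 - 7)(35/24) / 5^2 = (-35/8)/25 = -7/40
  a_6 = (5 - 7)(-7/40) / 6^2 = (7/20)/36 = 7/720
  a_7 = (6 - 7)(7/720) / 7^2 = (-7/720)/49 = -1/5040
Hence L_7(x) = -x^7/5040 + 7 x^6/720 - 7 x^5/40 + 35 x^4/24 - 35 x^3/6 + 21 x^2/2 - 7 x + 1.

L_7(x); series = -x^7/5040 + 7 x^6/720 - 7 x^5/40 + 35 x^4/24 - 35 x^3/6 + 21 x^2/2 - 7 x + 1


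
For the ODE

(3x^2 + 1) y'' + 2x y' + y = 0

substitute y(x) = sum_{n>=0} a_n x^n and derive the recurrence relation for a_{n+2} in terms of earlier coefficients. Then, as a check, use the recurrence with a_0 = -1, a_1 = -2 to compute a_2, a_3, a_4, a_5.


Substitute y = sum_n a_n x^n.
(1 + 3 x^2) y'' contributes (n+2)(n+1) a_{n+2} + 3 n(n-1) a_n at x^n.
2 x y'(x) contributes 2 n a_n at x^n.
y(x) contributes 1 a_n at x^n.
Matching x^n: (n+2)(n+1) a_{n+2} + (3 n(n-1) + 2 n + 1) a_n = 0.
Thus a_{n+2} = (-3 n(n-1) - 2 n - 1) / ((n+1)(n+2)) * a_n.

Check with a_0 = -1, a_1 = -2 (apply the recurrence for n = 0, 1, 2, 3): a_0 = -1, a_1 = -2, a_2 = 1/2, a_3 = 1, a_4 = -11/24, a_5 = -5/4.

a_(n+2) = (-3 n(n-1) - 2 n - 1) / ((n+1)(n+2)) * a_n; check: a_0 = -1, a_1 = -2, a_2 = 1/2, a_3 = 1, a_4 = -11/24, a_5 = -5/4


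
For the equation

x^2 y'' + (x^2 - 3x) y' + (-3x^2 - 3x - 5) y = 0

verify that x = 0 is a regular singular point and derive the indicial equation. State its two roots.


Divide by x^2 to reach normal form y'' + P_1(x) y' + P_2(x) y = 0 with P_1(x) = 1 - 3/x and P_2(x) = -3 - 3/x - 5/x^2.
x = 0 is a singular point because the y'-coefficient 1 - 3/x has a pole at x = 0 and the y-coefficient -3 - 3/x - 5/x^2 has a pole at x = 0.
It is a regular singular point because x P_1(x) = p(x) = x - 3 and x^2 P_2(x) = q(x) = -3x^2 - 3x - 5 are polynomials, hence analytic at x = 0.
p(0) = -3,  q(0) = -5.
Indicial equation: r(r-1) + p(0) r + q(0) = 0, i.e. r^2 + (p(0) - 1) r + q(0) = 0, i.e. r^2 - 4 r - 5 = 0.
Discriminant: (-4)^2 - 4(-5) = 36, so r = (4 ± 6)/2.
Solving: r_1 = 5, r_2 = -1.

indicial: r^2 - 4 r - 5 = 0; roots r_1 = 5, r_2 = -1


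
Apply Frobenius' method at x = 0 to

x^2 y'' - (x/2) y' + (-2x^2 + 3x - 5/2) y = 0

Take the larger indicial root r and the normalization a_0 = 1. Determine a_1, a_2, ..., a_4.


Write in Frobenius form y'' + (p(x)/x) y' + (q(x)/x^2) y = 0:
  p(x) = -1/2,  q(x) = -2x^2 + 3x - 5/2.
Indicial equation: r(r-1) + (-1/2) r + (-5/2) = 0 -> roots r_1 = 5/2, r_2 = -1.
Take r = r_1 = 5/2. Let y(x) = x^r sum_{n>=0} a_n x^n with a_0 = 1.
Substitute y = x^r sum a_n x^n and match x^{r+n}. The recurrence is
  D(n) a_n + 3 a_{n-1} - 2 a_{n-2} = 0,  where D(n) = (r+n)(r+n-1) + (-1/2)(r+n) + (-5/2).
  a_n = [-3 a_{n-1} + 2 a_{n-2}] / D(n).
Since the indicial polynomial factors as (r - r_1)(r - r_2), D(n) = (r_1 + n - r_1)(r_1 + n - r_2) = n(n + 7/2).
Evaluating step by step (a_0 = 1):
  n = 1: D(1) = 1(1 + 7/2) = 9/2; numerator = -3(1) = -3; a_1 = (-3)/(9/2) = -2/3
  n = 2: D(2) = 2(2 + 7/2) = 11; numerator = -3(-2/3) + 2(1) = 4; a_2 = (4)/(11) = 4/11
  n = 3: D(3) = 3(3 + 7/2) = 39/2; numerator = -3(4/11) + 2(-2/3) = -80/33; a_3 = (-80/33)/(39/2) = -160/1287
  n = 4: D(4) = 4(4 + 7/2) = 30; numerator = -3(-160/1287) + 2(4/11) = 472/429; a_4 = (472/429)/(30) = 236/6435

r = 5/2; a_0 = 1; a_1 = -2/3; a_2 = 4/11; a_3 = -160/1287; a_4 = 236/6435


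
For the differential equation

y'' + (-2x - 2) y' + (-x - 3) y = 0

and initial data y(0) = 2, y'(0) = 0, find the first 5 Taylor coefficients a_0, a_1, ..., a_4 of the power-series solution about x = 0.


Ansatz: y(x) = sum_{n>=0} a_n x^n, so y'(x) = sum_{n>=1} n a_n x^(n-1) and y''(x) = sum_{n>=2} n(n-1) a_n x^(n-2).
Substitute into P(x) y'' + Q(x) y' + R(x) y = 0 with P(x) = 1, Q(x) = -2x - 2, R(x) = -x - 3, and match powers of x.
Initial conditions: a_0 = 2, a_1 = 0.
Setting the coefficient of each power of x to zero and solving order by order (substituting the coefficients already found):
  x^0: 2 a_2 - 2 a_1 - 3 a_0 = 0  ->  2 a_2 = 2 a_1 + 3 a_0 = 6  ->  a_2 = 3
  x^1: 6 a_3 - 4 a_2 - 5 a_1 - a_0 = 0  ->  6 a_3 = 4 a_2 + 5 a_1 + a_0 = 14  ->  a_3 = 7/3
  x^2: 12 a_4 - 6 a_3 - 7 a_2 - a_1 = 0  ->  12 a_4 = 6 a_3 + 7 a_2 + a_1 = 35  ->  a_4 = 35/12
Truncated series: y(x) = 2 + 3 x^2 + (7/3) x^3 + (35/12) x^4 + O(x^5).

a_0 = 2; a_1 = 0; a_2 = 3; a_3 = 7/3; a_4 = 35/12


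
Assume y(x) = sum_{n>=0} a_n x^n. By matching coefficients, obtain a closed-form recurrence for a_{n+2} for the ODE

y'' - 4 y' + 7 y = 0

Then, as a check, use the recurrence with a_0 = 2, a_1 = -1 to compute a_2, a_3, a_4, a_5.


Substitute y = sum_n a_n x^n.
y''(x) has coefficient (n+2)(n+1) a_{n+2} at x^n;
-4 y'(x) has coefficient -4 (n+1) a_{n+1} at x^n;
7 y(x) has coefficient 7 a_n at x^n.
Matching x^n: (n+2)(n+1) a_{n+2} - 4 (n+1) a_{n+1} + 7 a_n = 0.
Thus a_{n+2} = [4 (n+1) a_{n+1} - 7 a_n] / ((n+1)(n+2)).

Check with a_0 = 2, a_1 = -1 (apply the recurrence for n = 0, 1, 2, 3): a_0 = 2, a_1 = -1, a_2 = -9, a_3 = -65/6, a_4 = -67/12, a_5 = -27/40.

a_(n+2) = [4 (n+1) a_(n+1) - 7 a_n] / ((n+1)(n+2)); check: a_0 = 2, a_1 = -1, a_2 = -9, a_3 = -65/6, a_4 = -67/12, a_5 = -27/40


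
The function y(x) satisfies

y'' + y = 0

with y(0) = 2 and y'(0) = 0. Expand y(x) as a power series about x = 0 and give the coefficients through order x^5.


Ansatz: y(x) = sum_{n>=0} a_n x^n, so y'(x) = sum_{n>=1} n a_n x^(n-1) and y''(x) = sum_{n>=2} n(n-1) a_n x^(n-2).
Substitute into P(x) y'' + Q(x) y' + R(x) y = 0 with P(x) = 1, Q(x) = 0, R(x) = 1, and match powers of x.
Initial conditions: a_0 = 2, a_1 = 0.
Setting the coefficient of each power of x to zero and solving order by order (substituting the coefficients already found):
  x^0: 2 a_2 + a_0 = 0  ->  2 a_2 = -a_0 = -2  ->  a_2 = -1
  x^1: 6 a_3 + a_1 = 0  ->  6 a_3 = -a_1 = 0  ->  a_3 = 0
  x^2: 12 a_4 + a_2 = 0  ->  12 a_4 = -a_2 = 1  ->  a_4 = 1/12
  x^3: 20 a_5 + a_3 = 0  ->  20 a_5 = -a_3 = 0  ->  a_5 = 0
Truncated series: y(x) = 2 - x^2 + (1/12) x^4 + O(x^6).

a_0 = 2; a_1 = 0; a_2 = -1; a_3 = 0; a_4 = 1/12; a_5 = 0


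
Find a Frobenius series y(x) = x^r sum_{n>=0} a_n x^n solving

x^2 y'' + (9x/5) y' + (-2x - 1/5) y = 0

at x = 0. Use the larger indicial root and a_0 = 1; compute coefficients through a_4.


Write in Frobenius form y'' + (p(x)/x) y' + (q(x)/x^2) y = 0:
  p(x) = 9/5,  q(x) = -2x - 1/5.
Indicial equation: r(r-1) + (9/5) r + (-1/5) = 0 -> roots r_1 = 1/5, r_2 = -1.
Take r = r_1 = 1/5. Let y(x) = x^r sum_{n>=0} a_n x^n with a_0 = 1.
Substitute y = x^r sum a_n x^n and match x^{r+n}. The recurrence is
  D(n) a_n - 2 a_{n-1} = 0,  where D(n) = (r+n)(r+n-1) + (9/5)(r+n) + (-1/5).
  a_n = 2 / D(n) * a_{n-1}.
Since the indicial polynomial factors as (r - r_1)(r - r_2), D(n) = (r_1 + n - r_1)(r_1 + n - r_2) = n(n + 6/5).
Evaluating step by step (a_0 = 1):
  n = 1: D(1) = 1(1 + 6/5) = 11/5; numerator = 2(1) = 2; a_1 = (2)/(11/5) = 10/11
  n = 2: D(2) = 2(2 + 6/5) = 32/5; numerator = 2(10/11) = 20/11; a_2 = (20/11)/(32/5) = 25/88
  n = 3: D(3) = 3(3 + 6/5) = 63/5; numerator = 2(25/88) = 25/44; a_3 = (25/44)/(63/5) = 125/2772
  n = 4: D(4) = 4(4 + 6/5) = 104/5; numerator = 2(125/2772) = 125/1386; a_4 = (125/1386)/(104/5) = 625/144144

r = 1/5; a_0 = 1; a_1 = 10/11; a_2 = 25/88; a_3 = 125/2772; a_4 = 625/144144


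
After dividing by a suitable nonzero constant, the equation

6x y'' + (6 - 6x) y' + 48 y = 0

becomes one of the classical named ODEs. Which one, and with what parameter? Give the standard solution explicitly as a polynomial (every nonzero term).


All three coefficients share the factor 6; dividing through by 6 gives  x y'' + (1 - x) y' + 8 y = 0.
This matches the Laguerre equation x y'' + (1 - x) y' + n y = 0 with n = 8; the polynomial solution is L_8(x).
With y = sum_k a_k x^k, matching x^k gives (k+1)k a_{k+1} + (k+1) a_{k+1} - k a_k + n a_k = 0, i.e. (k+1)^2 a_{k+1} = (k - n) a_k = (k - 8) a_k. The right side vanishes at k = 8, so the series terminates at degree 8.
Standard normalization L_n(0) = 1 gives a_0 = 1. Work upward with a_{k+1} = (k - 8) a_k / (k+1)^2:
  a_1 = (0 - 8)(1) / 1^2 = -8/1 = -8
  a_2 = (1 - 8)(-8) / 2^2 = 56/4 = 14
  a_3 = (2 - 8)(14) / 3^2 = -84/9 = -28/3
  a_4 = (3 - 8)(-28/3) / 4^2 = (140/3)/16 = 35/12
  a_5 = (4 - 8)(35/12) / 5^2 = (-35/3)/25 = -7/15
  a_6 = (5 - 8)(-7/15) / 6^2 = (7/5)/36 = 7/180
  a_7 = (6 - 8)(7/180) / 7^2 = (-7/90)/49 = -1/630
  a_8 = (7 - 8)(-1/630) / 8^2 = (1/630)/64 = 1/40320
Hence L_8(x) = x^8/40320 - x^7/630 + 7 x^6/180 - 7 x^5/15 + 35 x^4/12 - 28 x^3/3 + 14 x^2 - 8 x + 1.

L_8(x); series = x^8/40320 - x^7/630 + 7 x^6/180 - 7 x^5/15 + 35 x^4/12 - 28 x^3/3 + 14 x^2 - 8 x + 1


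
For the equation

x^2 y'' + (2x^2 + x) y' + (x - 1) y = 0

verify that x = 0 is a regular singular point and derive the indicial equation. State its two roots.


Divide by x^2 to reach normal form y'' + P_1(x) y' + P_2(x) y = 0 with P_1(x) = 2 + 1/x and P_2(x) = 1/x - 1/x^2.
x = 0 is a singular point because the y'-coefficient 2 + 1/x has a pole at x = 0 and the y-coefficient 1/x - 1/x^2 has a pole at x = 0.
It is a regular singular point because x P_1(x) = p(x) = 2x + 1 and x^2 P_2(x) = q(x) = x - 1 are polynomials, hence analytic at x = 0.
p(0) = 1,  q(0) = -1.
Indicial equation: r(r-1) + p(0) r + q(0) = 0, i.e. r^2 + (p(0) - 1) r + q(0) = 0, i.e. r^2 - 1 = 0.
Discriminant: (0)^2 - 4(-1) = 4, so r = (0 ± 2)/2.
Solving: r_1 = 1, r_2 = -1.

indicial: r^2 - 1 = 0; roots r_1 = 1, r_2 = -1


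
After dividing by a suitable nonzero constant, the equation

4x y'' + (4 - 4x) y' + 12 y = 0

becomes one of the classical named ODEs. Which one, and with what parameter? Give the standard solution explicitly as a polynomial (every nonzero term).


All three coefficients share the factor 4; dividing through by 4 gives  x y'' + (1 - x) y' + 3 y = 0.
This matches the Laguerre equation x y'' + (1 - x) y' + n y = 0 with n = 3; the polynomial solution is L_3(x).
With y = sum_k a_k x^k, matching x^k gives (k+1)k a_{k+1} + (k+1) a_{k+1} - k a_k + n a_k = 0, i.e. (k+1)^2 a_{k+1} = (k - n) a_k = (k - 3) a_k. The right side vanishes at k = 3, so the series terminates at degree 3.
Standard normalization L_n(0) = 1 gives a_0 = 1. Work upward with a_{k+1} = (k - 3) a_k / (k+1)^2:
  a_1 = (0 - 3)(1) / 1^2 = -3/1 = -3
  a_2 = (1 - 3)(-3) / 2^2 = 6/4 = 3/2
  a_3 = (2 - 3)(3/2) / 3^2 = (-3/2)/9 = -1/6
Hence L_3(x) = -x^3/6 + 3 x^2/2 - 3 x + 1.

L_3(x); series = -x^3/6 + 3 x^2/2 - 3 x + 1


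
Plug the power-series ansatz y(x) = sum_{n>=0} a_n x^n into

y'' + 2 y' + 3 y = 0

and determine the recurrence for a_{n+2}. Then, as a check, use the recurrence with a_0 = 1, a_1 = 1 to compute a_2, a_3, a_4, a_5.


Substitute y = sum_n a_n x^n.
y''(x) has coefficient (n+2)(n+1) a_{n+2} at x^n;
2 y'(x) has coefficient 2 (n+1) a_{n+1} at x^n;
3 y(x) has coefficient 3 a_n at x^n.
Matching x^n: (n+2)(n+1) a_{n+2} + 2 (n+1) a_{n+1} + 3 a_n = 0.
Thus a_{n+2} = [-2 (n+1) a_{n+1} - 3 a_n] / ((n+1)(n+2)).

Check with a_0 = 1, a_1 = 1 (apply the recurrence for n = 0, 1, 2, 3): a_0 = 1, a_1 = 1, a_2 = -5/2, a_3 = 7/6, a_4 = 1/24, a_5 = -23/120.

a_(n+2) = [-2 (n+1) a_(n+1) - 3 a_n] / ((n+1)(n+2)); check: a_0 = 1, a_1 = 1, a_2 = -5/2, a_3 = 7/6, a_4 = 1/24, a_5 = -23/120


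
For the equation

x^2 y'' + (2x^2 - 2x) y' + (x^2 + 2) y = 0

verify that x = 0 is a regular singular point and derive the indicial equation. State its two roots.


Divide by x^2 to reach normal form y'' + P_1(x) y' + P_2(x) y = 0 with P_1(x) = 2 - 2/x and P_2(x) = 1 + 2/x^2.
x = 0 is a singular point because the y'-coefficient 2 - 2/x has a pole at x = 0 and the y-coefficient 1 + 2/x^2 has a pole at x = 0.
It is a regular singular point because x P_1(x) = p(x) = 2x - 2 and x^2 P_2(x) = q(x) = x^2 + 2 are polynomials, hence analytic at x = 0.
p(0) = -2,  q(0) = 2.
Indicial equation: r(r-1) + p(0) r + q(0) = 0, i.e. r^2 + (p(0) - 1) r + q(0) = 0, i.e. r^2 - 3 r + 2 = 0.
Discriminant: (-3)^2 - 4(2) = 1, so r = (3 ± 1)/2.
Solving: r_1 = 2, r_2 = 1.

indicial: r^2 - 3 r + 2 = 0; roots r_1 = 2, r_2 = 1


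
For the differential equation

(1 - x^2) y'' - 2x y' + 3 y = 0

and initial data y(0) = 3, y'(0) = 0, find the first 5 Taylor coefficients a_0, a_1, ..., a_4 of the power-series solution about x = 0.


Ansatz: y(x) = sum_{n>=0} a_n x^n, so y'(x) = sum_{n>=1} n a_n x^(n-1) and y''(x) = sum_{n>=2} n(n-1) a_n x^(n-2).
Substitute into P(x) y'' + Q(x) y' + R(x) y = 0 with P(x) = 1 - x^2, Q(x) = -2x, R(x) = 3, and match powers of x.
Initial conditions: a_0 = 3, a_1 = 0.
Setting the coefficient of each power of x to zero and solving order by order (substituting the coefficients already found):
  x^0: 2 a_2 + 3 a_0 = 0  ->  2 a_2 = -3 a_0 = -9  ->  a_2 = -9/2
  x^1: 6 a_3 + a_1 = 0  ->  6 a_3 = -a_1 = 0  ->  a_3 = 0
  x^2: 12 a_4 - 3 a_2 = 0  ->  12 a_4 = 3 a_2 = -27/2  ->  a_4 = -9/8
Truncated series: y(x) = 3 - (9/2) x^2 - (9/8) x^4 + O(x^5).

a_0 = 3; a_1 = 0; a_2 = -9/2; a_3 = 0; a_4 = -9/8


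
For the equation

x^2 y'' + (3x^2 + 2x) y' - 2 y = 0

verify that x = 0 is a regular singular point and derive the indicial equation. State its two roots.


Divide by x^2 to reach normal form y'' + P_1(x) y' + P_2(x) y = 0 with P_1(x) = 3 + 2/x and P_2(x) = -2/x^2.
x = 0 is a singular point because the y'-coefficient 3 + 2/x has a pole at x = 0 and the y-coefficient -2/x^2 has a pole at x = 0.
It is a regular singular point because x P_1(x) = p(x) = 3x + 2 and x^2 P_2(x) = q(x) = -2 are polynomials, hence analytic at x = 0.
p(0) = 2,  q(0) = -2.
Indicial equation: r(r-1) + p(0) r + q(0) = 0, i.e. r^2 + (p(0) - 1) r + q(0) = 0, i.e. r^2 + 1 r - 2 = 0.
Discriminant: (1)^2 - 4(-2) = 9, so r = (-1 ± 3)/2.
Solving: r_1 = 1, r_2 = -2.

indicial: r^2 + 1 r - 2 = 0; roots r_1 = 1, r_2 = -2


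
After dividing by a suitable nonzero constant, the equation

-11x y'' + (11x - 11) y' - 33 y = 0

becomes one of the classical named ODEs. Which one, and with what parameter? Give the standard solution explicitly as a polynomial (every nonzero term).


All three coefficients share the factor -11; dividing through by -11 gives  x y'' + (1 - x) y' + 3 y = 0.
This matches the Laguerre equation x y'' + (1 - x) y' + n y = 0 with n = 3; the polynomial solution is L_3(x).
With y = sum_k a_k x^k, matching x^k gives (k+1)k a_{k+1} + (k+1) a_{k+1} - k a_k + n a_k = 0, i.e. (k+1)^2 a_{k+1} = (k - n) a_k = (k - 3) a_k. The right side vanishes at k = 3, so the series terminates at degree 3.
Standard normalization L_n(0) = 1 gives a_0 = 1. Work upward with a_{k+1} = (k - 3) a_k / (k+1)^2:
  a_1 = (0 - 3)(1) / 1^2 = -3/1 = -3
  a_2 = (1 - 3)(-3) / 2^2 = 6/4 = 3/2
  a_3 = (2 - 3)(3/2) / 3^2 = (-3/2)/9 = -1/6
Hence L_3(x) = -x^3/6 + 3 x^2/2 - 3 x + 1.

L_3(x); series = -x^3/6 + 3 x^2/2 - 3 x + 1


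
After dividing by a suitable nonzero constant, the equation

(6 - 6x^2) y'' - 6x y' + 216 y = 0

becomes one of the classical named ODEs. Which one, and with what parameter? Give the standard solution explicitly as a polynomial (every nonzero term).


All three coefficients share the factor 6; dividing through by 6 gives  (1 - x^2) y'' - x y' + 36 y = 0.
This matches the Chebyshev equation (1 - x^2) y'' - x y' + n^2 y = 0 (note the -x y' term, not -2x y') with n^2 = 36, so n = 6; the polynomial solution is T_6(x).
With y = sum_k a_k x^k, matching x^k gives (k+2)(k+1) a_{k+2} = (k^2 - n^2) a_k = (k - 6)(k + 6) a_k. The right side vanishes at k = 6, so the series with the parity of 6 terminates at degree 6.
Standard normalization: leading coefficient of T_n is 2^(n-1), so a_6 = 2^5 = 32. Work downward with a_k = (k+1)(k+2) a_{k+2} / ((k - 6)(k + 6)):
  a_4 = (5)(6)(32) / ((4 - 6)(4 + 6)) = 960/(-20) = -48
  a_2 = (3)(4)(-48) / ((2 - 6)(2 + 6)) = -576/(-32) = 18
  a_0 = (1)(2)(18) / ((0 - 6)(0 + 6)) = 36/(-36) = -1
Hence T_6(x) = 32 x^6 - 48 x^4 + 18 x^2 - 1.

T_6(x); series = 32 x^6 - 48 x^4 + 18 x^2 - 1


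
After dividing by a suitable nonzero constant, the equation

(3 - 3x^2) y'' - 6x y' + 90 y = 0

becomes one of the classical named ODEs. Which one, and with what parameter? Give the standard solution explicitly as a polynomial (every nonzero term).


All three coefficients share the factor 3; dividing through by 3 gives  (1 - x^2) y'' - 2x y' + 30 y = 0.
This matches the Legendre equation (1 - x^2) y'' - 2x y' + n(n+1) y = 0 (note the -2x y' term) with n(n+1) = 30, so n = 5; the polynomial solution is P_5(x).
With y = sum_k a_k x^k, matching x^k gives (k+2)(k+1) a_{k+2} = [k(k+1) - n(n+1)] a_k = (k - 5)(k + 6) a_k. The right side vanishes at k = 5, so the series with the parity of 5 terminates at degree 5.
Standard normalization (P_n(1) = 1): leading coefficient (2n)!/(2^n (n!)^2) = 3628800/(32*14400) = 63/8, so a_5 = 63/8. Work downward with a_k = (k+1)(k+2) a_{k+2} / ((k - 5)(k + 6)):
  a_3 = (4)(5)(63/8) / ((3 - 5)(3 + 6)) = (315/2)/(-18) = -35/4
  a_1 = (2)(3)(-35/4) / ((1 - 5)(1 + 6)) = (-105/2)/(-28) = 15/8
Hence P_5(x) = 63 x^5/8 - 35 x^3/4 + 15 x/8.

P_5(x); series = 63 x^5/8 - 35 x^3/4 + 15 x/8


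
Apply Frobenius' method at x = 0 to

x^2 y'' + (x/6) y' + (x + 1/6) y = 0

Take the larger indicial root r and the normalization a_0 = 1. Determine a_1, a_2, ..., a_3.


Write in Frobenius form y'' + (p(x)/x) y' + (q(x)/x^2) y = 0:
  p(x) = 1/6,  q(x) = x + 1/6.
Indicial equation: r(r-1) + (1/6) r + (1/6) = 0 -> roots r_1 = 1/2, r_2 = 1/3.
Take r = r_1 = 1/2. Let y(x) = x^r sum_{n>=0} a_n x^n with a_0 = 1.
Substitute y = x^r sum a_n x^n and match x^{r+n}. The recurrence is
  D(n) a_n + 1 a_{n-1} = 0,  where D(n) = (r+n)(r+n-1) + (1/6)(r+n) + (1/6).
  a_n = -1 / D(n) * a_{n-1}.
Since the indicial polynomial factors as (r - r_1)(r - r_2), D(n) = (r_1 + n - r_1)(r_1 + n - r_2) = n(n + 1/6).
Evaluating step by step (a_0 = 1):
  n = 1: D(1) = 1(1 + 1/6) = 7/6; numerator = -1(1) = -1; a_1 = (-1)/(7/6) = -6/7
  n = 2: D(2) = 2(2 + 1/6) = 13/3; numerator = -1(-6/7) = 6/7; a_2 = (6/7)/(13/3) = 18/91
  n = 3: D(3) = 3(3 + 1/6) = 19/2; numerator = -1(18/91) = -18/91; a_3 = (-18/91)/(19/2) = -36/1729

r = 1/2; a_0 = 1; a_1 = -6/7; a_2 = 18/91; a_3 = -36/1729


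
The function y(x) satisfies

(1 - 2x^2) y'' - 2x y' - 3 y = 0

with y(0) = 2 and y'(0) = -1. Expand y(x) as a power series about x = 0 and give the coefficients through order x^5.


Ansatz: y(x) = sum_{n>=0} a_n x^n, so y'(x) = sum_{n>=1} n a_n x^(n-1) and y''(x) = sum_{n>=2} n(n-1) a_n x^(n-2).
Substitute into P(x) y'' + Q(x) y' + R(x) y = 0 with P(x) = 1 - 2x^2, Q(x) = -2x, R(x) = -3, and match powers of x.
Initial conditions: a_0 = 2, a_1 = -1.
Setting the coefficient of each power of x to zero and solving order by order (substituting the coefficients already found):
  x^0: 2 a_2 - 3 a_0 = 0  ->  2 a_2 = 3 a_0 = 6  ->  a_2 = 3
  x^1: 6 a_3 - 5 a_1 = 0  ->  6 a_3 = 5 a_1 = -5  ->  a_3 = -5/6
  x^2: 12 a_4 - 11 a_2 = 0  ->  12 a_4 = 11 a_2 = 33  ->  a_4 = 11/4
  x^3: 20 a_5 - 21 a_3 = 0  ->  20 a_5 = 21 a_3 = -35/2  ->  a_5 = -7/8
Truncated series: y(x) = 2 - x + 3 x^2 - (5/6) x^3 + (11/4) x^4 - (7/8) x^5 + O(x^6).

a_0 = 2; a_1 = -1; a_2 = 3; a_3 = -5/6; a_4 = 11/4; a_5 = -7/8


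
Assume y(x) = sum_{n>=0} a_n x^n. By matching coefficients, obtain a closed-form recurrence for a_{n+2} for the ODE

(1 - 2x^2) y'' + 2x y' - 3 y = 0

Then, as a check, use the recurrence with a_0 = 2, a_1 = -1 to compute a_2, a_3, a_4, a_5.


Substitute y = sum_n a_n x^n.
(1 - 2 x^2) y'' contributes (n+2)(n+1) a_{n+2} - 2 n(n-1) a_n at x^n.
2 x y'(x) contributes 2 n a_n at x^n.
-3 y(x) contributes -3 a_n at x^n.
Matching x^n: (n+2)(n+1) a_{n+2} + (-2 n(n-1) + 2 n - 3) a_n = 0.
Thus a_{n+2} = (2 n(n-1) - 2 n + 3) / ((n+1)(n+2)) * a_n.

Check with a_0 = 2, a_1 = -1 (apply the recurrence for n = 0, 1, 2, 3): a_0 = 2, a_1 = -1, a_2 = 3, a_3 = -1/6, a_4 = 3/4, a_5 = -3/40.

a_(n+2) = (2 n(n-1) - 2 n + 3) / ((n+1)(n+2)) * a_n; check: a_0 = 2, a_1 = -1, a_2 = 3, a_3 = -1/6, a_4 = 3/4, a_5 = -3/40


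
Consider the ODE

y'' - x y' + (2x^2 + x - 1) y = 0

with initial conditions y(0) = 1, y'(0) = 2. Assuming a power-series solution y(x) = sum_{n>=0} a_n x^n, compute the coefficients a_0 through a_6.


Ansatz: y(x) = sum_{n>=0} a_n x^n, so y'(x) = sum_{n>=1} n a_n x^(n-1) and y''(x) = sum_{n>=2} n(n-1) a_n x^(n-2).
Substitute into P(x) y'' + Q(x) y' + R(x) y = 0 with P(x) = 1, Q(x) = -x, R(x) = 2x^2 + x - 1, and match powers of x.
Initial conditions: a_0 = 1, a_1 = 2.
Setting the coefficient of each power of x to zero and solving order by order (substituting the coefficients already found):
  x^0: 2 a_2 - a_0 = 0  ->  2 a_2 = a_0 = 1  ->  a_2 = 1/2
  x^1: 6 a_3 - 2 a_1 + a_0 = 0  ->  6 a_3 = 2 a_1 - a_0 = 3  ->  a_3 = 1/2
  x^2: 12 a_4 - 3 a_2 + a_1 + 2 a_0 = 0  ->  12 a_4 = 3 a_2 - a_1 - 2 a_0 = -5/2  ->  a_4 = -5/24
  x^3: 20 a_5 - 4 a_3 + a_2 + 2 a_1 = 0  ->  20 a_5 = 4 a_3 - a_2 - 2 a_1 = -5/2  ->  a_5 = -1/8
  x^4: 30 a_6 - 5 a_4 + a_3 + 2 a_2 = 0  ->  30 a_6 = 5 a_4 - a_3 - 2 a_2 = -61/24  ->  a_6 = -61/720
Truncated series: y(x) = 1 + 2 x + (1/2) x^2 + (1/2) x^3 - (5/24) x^4 - (1/8) x^5 - (61/720) x^6 + O(x^7).

a_0 = 1; a_1 = 2; a_2 = 1/2; a_3 = 1/2; a_4 = -5/24; a_5 = -1/8; a_6 = -61/720


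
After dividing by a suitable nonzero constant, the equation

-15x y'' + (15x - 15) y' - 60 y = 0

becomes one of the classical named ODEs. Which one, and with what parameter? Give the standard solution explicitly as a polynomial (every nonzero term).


All three coefficients share the factor -15; dividing through by -15 gives  x y'' + (1 - x) y' + 4 y = 0.
This matches the Laguerre equation x y'' + (1 - x) y' + n y = 0 with n = 4; the polynomial solution is L_4(x).
With y = sum_k a_k x^k, matching x^k gives (k+1)k a_{k+1} + (k+1) a_{k+1} - k a_k + n a_k = 0, i.e. (k+1)^2 a_{k+1} = (k - n) a_k = (k - 4) a_k. The right side vanishes at k = 4, so the series terminates at degree 4.
Standard normalization L_n(0) = 1 gives a_0 = 1. Work upward with a_{k+1} = (k - 4) a_k / (k+1)^2:
  a_1 = (0 - 4)(1) / 1^2 = -4/1 = -4
  a_2 = (1 - 4)(-4) / 2^2 = 12/4 = 3
  a_3 = (2 - 4)(3) / 3^2 = -6/9 = -2/3
  a_4 = (3 - 4)(-2/3) / 4^2 = (2/3)/16 = 1/24
Hence L_4(x) = x^4/24 - 2 x^3/3 + 3 x^2 - 4 x + 1.

L_4(x); series = x^4/24 - 2 x^3/3 + 3 x^2 - 4 x + 1


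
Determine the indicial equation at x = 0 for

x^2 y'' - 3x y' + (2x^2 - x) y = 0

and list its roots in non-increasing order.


Divide by x^2 to reach normal form y'' + P_1(x) y' + P_2(x) y = 0 with P_1(x) = -3/x and P_2(x) = 2 - 1/x.
x = 0 is a singular point because the y'-coefficient -3/x has a pole at x = 0 and the y-coefficient 2 - 1/x has a pole at x = 0.
It is a regular singular point because x P_1(x) = p(x) = -3 and x^2 P_2(x) = q(x) = 2x^2 - x are polynomials, hence analytic at x = 0.
p(0) = -3,  q(0) = 0.
Indicial equation: r(r-1) + p(0) r + q(0) = 0, i.e. r^2 + (p(0) - 1) r + q(0) = 0, i.e. r^2 - 4 r = 0.
Discriminant: (-4)^2 - 4(0) = 16, so r = (4 ± 4)/2.
Solving: r_1 = 4, r_2 = 0.

indicial: r^2 - 4 r = 0; roots r_1 = 4, r_2 = 0


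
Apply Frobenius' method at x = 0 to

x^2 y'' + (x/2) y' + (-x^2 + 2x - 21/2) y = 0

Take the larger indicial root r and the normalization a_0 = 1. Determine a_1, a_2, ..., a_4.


Write in Frobenius form y'' + (p(x)/x) y' + (q(x)/x^2) y = 0:
  p(x) = 1/2,  q(x) = -x^2 + 2x - 21/2.
Indicial equation: r(r-1) + (1/2) r + (-21/2) = 0 -> roots r_1 = 7/2, r_2 = -3.
Take r = r_1 = 7/2. Let y(x) = x^r sum_{n>=0} a_n x^n with a_0 = 1.
Substitute y = x^r sum a_n x^n and match x^{r+n}. The recurrence is
  D(n) a_n + 2 a_{n-1} - 1 a_{n-2} = 0,  where D(n) = (r+n)(r+n-1) + (1/2)(r+n) + (-21/2).
  a_n = [-2 a_{n-1} + 1 a_{n-2}] / D(n).
Since the indicial polynomial factors as (r - r_1)(r - r_2), D(n) = (r_1 + n - r_1)(r_1 + n - r_2) = n(n + 13/2).
Evaluating step by step (a_0 = 1):
  n = 1: D(1) = 1(1 + 13/2) = 15/2; numerator = -2(1) = -2; a_1 = (-2)/(15/2) = -4/15
  n = 2: D(2) = 2(2 + 13/2) = 17; numerator = -2(-4/15) + 1(1) = 23/15; a_2 = (23/15)/(17) = 23/255
  n = 3: D(3) = 3(3 + 13/2) = 57/2; numerator = -2(23/255) + 1(-4/15) = -38/85; a_3 = (-38/85)/(57/2) = -4/255
  n = 4: D(4) = 4(4 + 13/2) = 42; numerator = -2(-4/255) + 1(23/255) = 31/255; a_4 = (31/255)/(42) = 31/10710

r = 7/2; a_0 = 1; a_1 = -4/15; a_2 = 23/255; a_3 = -4/255; a_4 = 31/10710


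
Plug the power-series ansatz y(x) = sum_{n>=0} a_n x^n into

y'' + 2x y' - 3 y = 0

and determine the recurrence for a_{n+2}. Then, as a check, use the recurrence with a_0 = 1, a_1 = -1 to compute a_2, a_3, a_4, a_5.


Substitute y = sum_n a_n x^n.
y''(x) has coefficient (n+2)(n+1) a_{n+2} at x^n;
2 x y'(x) has coefficient 2 n a_n at x^n (shift);
-3 y(x) has coefficient -3 a_n at x^n.
Matching x^n: (n+2)(n+1) a_{n+2} + (2n - 3) a_n = 0.
Thus a_{n+2} = (-2n + 3) / ((n+1)(n+2)) * a_n.

Check with a_0 = 1, a_1 = -1 (apply the recurrence for n = 0, 1, 2, 3): a_0 = 1, a_1 = -1, a_2 = 3/2, a_3 = -1/6, a_4 = -1/8, a_5 = 1/40.

a_(n+2) = (-2n + 3) / ((n+1)(n+2)) * a_n; check: a_0 = 1, a_1 = -1, a_2 = 3/2, a_3 = -1/6, a_4 = -1/8, a_5 = 1/40


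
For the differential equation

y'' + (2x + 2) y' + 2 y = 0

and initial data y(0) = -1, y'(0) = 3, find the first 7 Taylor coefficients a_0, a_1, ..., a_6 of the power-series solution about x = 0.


Ansatz: y(x) = sum_{n>=0} a_n x^n, so y'(x) = sum_{n>=1} n a_n x^(n-1) and y''(x) = sum_{n>=2} n(n-1) a_n x^(n-2).
Substitute into P(x) y'' + Q(x) y' + R(x) y = 0 with P(x) = 1, Q(x) = 2x + 2, R(x) = 2, and match powers of x.
Initial conditions: a_0 = -1, a_1 = 3.
Setting the coefficient of each power of x to zero and solving order by order (substituting the coefficients already found):
  x^0: 2 a_2 + 2 a_1 + 2 a_0 = 0  ->  2 a_2 = -2 a_1 - 2 a_0 = -4  ->  a_2 = -2
  x^1: 6 a_3 + 4 a_2 + 4 a_1 = 0  ->  6 a_3 = -4 a_2 - 4 a_1 = -4  ->  a_3 = -2/3
  x^2: 12 a_4 + 6 a_3 + 6 a_2 = 0  ->  12 a_4 = -6 a_3 - 6 a_2 = 16  ->  a_4 = 4/3
  x^3: 20 a_5 + 8 a_4 + 8 a_3 = 0  ->  20 a_5 = -8 a_4 - 8 a_3 = -16/3  ->  a_5 = -4/15
  x^4: 30 a_6 + 10 a_5 + 10 a_4 = 0  ->  30 a_6 = -10 a_5 - 10 a_4 = -32/3  ->  a_6 = -16/45
Truncated series: y(x) = -1 + 3 x - 2 x^2 - (2/3) x^3 + (4/3) x^4 - (4/15) x^5 - (16/45) x^6 + O(x^7).

a_0 = -1; a_1 = 3; a_2 = -2; a_3 = -2/3; a_4 = 4/3; a_5 = -4/15; a_6 = -16/45


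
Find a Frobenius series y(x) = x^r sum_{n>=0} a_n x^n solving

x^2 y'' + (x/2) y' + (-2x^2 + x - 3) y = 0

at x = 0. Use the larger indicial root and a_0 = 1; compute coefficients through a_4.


Write in Frobenius form y'' + (p(x)/x) y' + (q(x)/x^2) y = 0:
  p(x) = 1/2,  q(x) = -2x^2 + x - 3.
Indicial equation: r(r-1) + (1/2) r + (-3) = 0 -> roots r_1 = 2, r_2 = -3/2.
Take r = r_1 = 2. Let y(x) = x^r sum_{n>=0} a_n x^n with a_0 = 1.
Substitute y = x^r sum a_n x^n and match x^{r+n}. The recurrence is
  D(n) a_n + 1 a_{n-1} - 2 a_{n-2} = 0,  where D(n) = (r+n)(r+n-1) + (1/2)(r+n) + (-3).
  a_n = [-1 a_{n-1} + 2 a_{n-2}] / D(n).
Since the indicial polynomial factors as (r - r_1)(r - r_2), D(n) = (r_1 + n - r_1)(r_1 + n - r_2) = n(n + 7/2).
Evaluating step by step (a_0 = 1):
  n = 1: D(1) = 1(1 + 7/2) = 9/2; numerator = -1(1) = -1; a_1 = (-1)/(9/2) = -2/9
  n = 2: D(2) = 2(2 + 7/2) = 11; numerator = -1(-2/9) + 2(1) = 20/9; a_2 = (20/9)/(11) = 20/99
  n = 3: D(3) = 3(3 + 7/2) = 39/2; numerator = -1(20/99) + 2(-2/9) = -64/99; a_3 = (-64/99)/(39/2) = -128/3861
  n = 4: D(4) = 4(4 + 7/2) = 30; numerator = -1(-128/3861) + 2(20/99) = 1688/3861; a_4 = (1688/3861)/(30) = 844/57915

r = 2; a_0 = 1; a_1 = -2/9; a_2 = 20/99; a_3 = -128/3861; a_4 = 844/57915


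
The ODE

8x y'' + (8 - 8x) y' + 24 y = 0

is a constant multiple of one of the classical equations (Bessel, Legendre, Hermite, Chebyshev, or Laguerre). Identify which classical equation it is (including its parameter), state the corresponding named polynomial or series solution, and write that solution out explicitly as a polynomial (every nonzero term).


All three coefficients share the factor 8; dividing through by 8 gives  x y'' + (1 - x) y' + 3 y = 0.
This matches the Laguerre equation x y'' + (1 - x) y' + n y = 0 with n = 3; the polynomial solution is L_3(x).
With y = sum_k a_k x^k, matching x^k gives (k+1)k a_{k+1} + (k+1) a_{k+1} - k a_k + n a_k = 0, i.e. (k+1)^2 a_{k+1} = (k - n) a_k = (k - 3) a_k. The right side vanishes at k = 3, so the series terminates at degree 3.
Standard normalization L_n(0) = 1 gives a_0 = 1. Work upward with a_{k+1} = (k - 3) a_k / (k+1)^2:
  a_1 = (0 - 3)(1) / 1^2 = -3/1 = -3
  a_2 = (1 - 3)(-3) / 2^2 = 6/4 = 3/2
  a_3 = (2 - 3)(3/2) / 3^2 = (-3/2)/9 = -1/6
Hence L_3(x) = -x^3/6 + 3 x^2/2 - 3 x + 1.

L_3(x); series = -x^3/6 + 3 x^2/2 - 3 x + 1


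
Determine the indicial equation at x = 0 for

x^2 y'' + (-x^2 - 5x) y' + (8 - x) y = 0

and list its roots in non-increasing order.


Divide by x^2 to reach normal form y'' + P_1(x) y' + P_2(x) y = 0 with P_1(x) = -1 - 5/x and P_2(x) = -1/x + 8/x^2.
x = 0 is a singular point because the y'-coefficient -1 - 5/x has a pole at x = 0 and the y-coefficient -1/x + 8/x^2 has a pole at x = 0.
It is a regular singular point because x P_1(x) = p(x) = -x - 5 and x^2 P_2(x) = q(x) = 8 - x are polynomials, hence analytic at x = 0.
p(0) = -5,  q(0) = 8.
Indicial equation: r(r-1) + p(0) r + q(0) = 0, i.e. r^2 + (p(0) - 1) r + q(0) = 0, i.e. r^2 - 6 r + 8 = 0.
Discriminant: (-6)^2 - 4(8) = 4, so r = (6 ± 2)/2.
Solving: r_1 = 4, r_2 = 2.

indicial: r^2 - 6 r + 8 = 0; roots r_1 = 4, r_2 = 2


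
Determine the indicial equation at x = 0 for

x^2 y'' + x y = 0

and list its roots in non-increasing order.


Divide by x^2 to reach normal form y'' + P_1(x) y' + P_2(x) y = 0 with P_1(x) = 0 and P_2(x) = 1/x.
x = 0 is a singular point because the y-coefficient 1/x has a pole at x = 0.
It is a regular singular point because x P_1(x) = p(x) = 0 and x^2 P_2(x) = q(x) = x are polynomials, hence analytic at x = 0.
p(0) = 0,  q(0) = 0.
Indicial equation: r(r-1) + p(0) r + q(0) = 0, i.e. r^2 + (p(0) - 1) r + q(0) = 0, i.e. r^2 - 1 r = 0.
Discriminant: (-1)^2 - 4(0) = 1, so r = (1 ± 1)/2.
Solving: r_1 = 1, r_2 = 0.

indicial: r^2 - 1 r = 0; roots r_1 = 1, r_2 = 0


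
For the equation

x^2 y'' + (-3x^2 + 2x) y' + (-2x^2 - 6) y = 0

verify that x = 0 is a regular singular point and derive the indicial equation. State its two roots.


Divide by x^2 to reach normal form y'' + P_1(x) y' + P_2(x) y = 0 with P_1(x) = -3 + 2/x and P_2(x) = -2 - 6/x^2.
x = 0 is a singular point because the y'-coefficient -3 + 2/x has a pole at x = 0 and the y-coefficient -2 - 6/x^2 has a pole at x = 0.
It is a regular singular point because x P_1(x) = p(x) = 2 - 3x and x^2 P_2(x) = q(x) = -2x^2 - 6 are polynomials, hence analytic at x = 0.
p(0) = 2,  q(0) = -6.
Indicial equation: r(r-1) + p(0) r + q(0) = 0, i.e. r^2 + (p(0) - 1) r + q(0) = 0, i.e. r^2 + 1 r - 6 = 0.
Discriminant: (1)^2 - 4(-6) = 25, so r = (-1 ± 5)/2.
Solving: r_1 = 2, r_2 = -3.

indicial: r^2 + 1 r - 6 = 0; roots r_1 = 2, r_2 = -3


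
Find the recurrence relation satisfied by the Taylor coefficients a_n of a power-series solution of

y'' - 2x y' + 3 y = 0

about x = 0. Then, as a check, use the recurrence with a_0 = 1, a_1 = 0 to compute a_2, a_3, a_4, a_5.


Substitute y = sum_n a_n x^n.
y''(x) has coefficient (n+2)(n+1) a_{n+2} at x^n;
-2 x y'(x) has coefficient -2 n a_n at x^n (shift);
3 y(x) has coefficient 3 a_n at x^n.
Matching x^n: (n+2)(n+1) a_{n+2} + (-2n + 3) a_n = 0.
Thus a_{n+2} = (2n - 3) / ((n+1)(n+2)) * a_n.

Check with a_0 = 1, a_1 = 0 (apply the recurrence for n = 0, 1, 2, 3): a_0 = 1, a_1 = 0, a_2 = -3/2, a_3 = 0, a_4 = -1/8, a_5 = 0.

a_(n+2) = (2n - 3) / ((n+1)(n+2)) * a_n; check: a_0 = 1, a_1 = 0, a_2 = -3/2, a_3 = 0, a_4 = -1/8, a_5 = 0


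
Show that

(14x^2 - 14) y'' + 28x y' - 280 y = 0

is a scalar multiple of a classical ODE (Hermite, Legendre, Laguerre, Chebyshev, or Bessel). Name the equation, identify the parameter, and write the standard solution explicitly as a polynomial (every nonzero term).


All three coefficients share the factor -14; dividing through by -14 gives  (1 - x^2) y'' - 2x y' + 20 y = 0.
This matches the Legendre equation (1 - x^2) y'' - 2x y' + n(n+1) y = 0 (note the -2x y' term) with n(n+1) = 20, so n = 4; the polynomial solution is P_4(x).
With y = sum_k a_k x^k, matching x^k gives (k+2)(k+1) a_{k+2} = [k(k+1) - n(n+1)] a_k = (k - 4)(k + 5) a_k. The right side vanishes at k = 4, so the series with the parity of 4 terminates at degree 4.
Standard normalization (P_n(1) = 1): leading coefficient (2n)!/(2^n (n!)^2) = 40320/(16*576) = 35/8, so a_4 = 35/8. Work downward with a_k = (k+1)(k+2) a_{k+2} / ((k - 4)(k + 5)):
  a_2 = (3)(4)(35/8) / ((2 - 4)(2 + 5)) = (105/2)/(-14) = -15/4
  a_0 = (1)(2)(-15/4) / ((0 - 4)(0 + 5)) = (-15/2)/(-20) = 3/8
Hence P_4(x) = 35 x^4/8 - 15 x^2/4 + 3/8.

P_4(x); series = 35 x^4/8 - 15 x^2/4 + 3/8
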